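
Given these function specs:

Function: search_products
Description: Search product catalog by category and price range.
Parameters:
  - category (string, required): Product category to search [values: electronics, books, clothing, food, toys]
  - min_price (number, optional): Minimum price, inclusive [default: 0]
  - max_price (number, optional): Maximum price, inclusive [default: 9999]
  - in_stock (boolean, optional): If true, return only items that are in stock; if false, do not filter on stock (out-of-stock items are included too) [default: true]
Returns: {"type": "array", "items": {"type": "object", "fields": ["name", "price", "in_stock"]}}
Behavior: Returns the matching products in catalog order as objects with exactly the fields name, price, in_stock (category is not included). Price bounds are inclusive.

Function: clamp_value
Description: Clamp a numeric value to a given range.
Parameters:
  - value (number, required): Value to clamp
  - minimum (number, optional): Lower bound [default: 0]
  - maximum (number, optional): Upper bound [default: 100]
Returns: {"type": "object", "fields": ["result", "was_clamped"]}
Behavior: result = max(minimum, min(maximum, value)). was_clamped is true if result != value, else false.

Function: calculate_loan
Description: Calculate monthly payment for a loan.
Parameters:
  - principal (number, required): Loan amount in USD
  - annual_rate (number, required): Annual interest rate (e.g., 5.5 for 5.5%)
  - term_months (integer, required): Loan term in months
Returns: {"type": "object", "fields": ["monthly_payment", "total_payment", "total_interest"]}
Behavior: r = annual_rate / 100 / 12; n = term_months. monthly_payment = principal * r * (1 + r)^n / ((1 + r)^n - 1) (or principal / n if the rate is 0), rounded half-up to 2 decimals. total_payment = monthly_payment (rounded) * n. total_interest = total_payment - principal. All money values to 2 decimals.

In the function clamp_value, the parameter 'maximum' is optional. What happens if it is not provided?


The clamp_value spec declares:
  - maximum (number, optional): Upper bound [default: 100]
It defaults to 100


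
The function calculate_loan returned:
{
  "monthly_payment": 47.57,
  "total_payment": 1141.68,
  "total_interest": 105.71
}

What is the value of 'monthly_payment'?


47.57


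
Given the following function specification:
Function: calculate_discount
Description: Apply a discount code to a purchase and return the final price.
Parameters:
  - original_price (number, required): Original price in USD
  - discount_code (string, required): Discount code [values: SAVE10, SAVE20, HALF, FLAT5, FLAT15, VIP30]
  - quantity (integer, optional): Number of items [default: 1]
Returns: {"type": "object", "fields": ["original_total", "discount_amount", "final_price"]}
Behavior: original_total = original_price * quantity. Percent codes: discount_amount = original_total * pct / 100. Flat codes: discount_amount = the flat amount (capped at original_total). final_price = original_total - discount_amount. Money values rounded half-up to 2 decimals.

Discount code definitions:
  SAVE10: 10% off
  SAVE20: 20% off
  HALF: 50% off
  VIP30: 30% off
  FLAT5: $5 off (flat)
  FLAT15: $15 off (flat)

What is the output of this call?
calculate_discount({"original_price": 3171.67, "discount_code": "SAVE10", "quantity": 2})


original_total = 3171.67 * 2 = 6343.34
SAVE10 = 10% off: discount_amount = 6343.34 * 10/100 = 634.334 -> 634.33
final_price = 6343.34 - 634.33 = 5709.01
Output:
{"original_total": 6343.34, "discount_amount": 634.33, "final_price": 5709.01}


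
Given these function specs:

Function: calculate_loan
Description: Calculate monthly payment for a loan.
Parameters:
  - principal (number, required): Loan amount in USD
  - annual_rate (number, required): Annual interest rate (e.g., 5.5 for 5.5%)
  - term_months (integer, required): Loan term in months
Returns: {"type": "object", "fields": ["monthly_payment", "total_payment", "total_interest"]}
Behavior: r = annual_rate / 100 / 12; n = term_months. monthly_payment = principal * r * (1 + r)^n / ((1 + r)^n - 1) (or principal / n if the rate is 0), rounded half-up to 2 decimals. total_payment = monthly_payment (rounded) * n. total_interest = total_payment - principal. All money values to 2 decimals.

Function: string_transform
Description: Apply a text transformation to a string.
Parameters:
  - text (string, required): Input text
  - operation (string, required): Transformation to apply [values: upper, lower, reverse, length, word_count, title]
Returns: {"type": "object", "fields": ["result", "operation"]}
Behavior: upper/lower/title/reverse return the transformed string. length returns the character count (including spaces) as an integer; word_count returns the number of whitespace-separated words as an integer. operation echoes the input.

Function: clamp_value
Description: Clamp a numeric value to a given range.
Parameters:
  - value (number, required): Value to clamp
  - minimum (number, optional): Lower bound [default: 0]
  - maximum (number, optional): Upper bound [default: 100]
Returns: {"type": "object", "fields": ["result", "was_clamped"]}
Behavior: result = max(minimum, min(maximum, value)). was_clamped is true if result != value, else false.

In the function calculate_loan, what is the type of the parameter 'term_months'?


The calculate_loan spec declares:
  - term_months (integer, required): Loan term in months
Type:
integer


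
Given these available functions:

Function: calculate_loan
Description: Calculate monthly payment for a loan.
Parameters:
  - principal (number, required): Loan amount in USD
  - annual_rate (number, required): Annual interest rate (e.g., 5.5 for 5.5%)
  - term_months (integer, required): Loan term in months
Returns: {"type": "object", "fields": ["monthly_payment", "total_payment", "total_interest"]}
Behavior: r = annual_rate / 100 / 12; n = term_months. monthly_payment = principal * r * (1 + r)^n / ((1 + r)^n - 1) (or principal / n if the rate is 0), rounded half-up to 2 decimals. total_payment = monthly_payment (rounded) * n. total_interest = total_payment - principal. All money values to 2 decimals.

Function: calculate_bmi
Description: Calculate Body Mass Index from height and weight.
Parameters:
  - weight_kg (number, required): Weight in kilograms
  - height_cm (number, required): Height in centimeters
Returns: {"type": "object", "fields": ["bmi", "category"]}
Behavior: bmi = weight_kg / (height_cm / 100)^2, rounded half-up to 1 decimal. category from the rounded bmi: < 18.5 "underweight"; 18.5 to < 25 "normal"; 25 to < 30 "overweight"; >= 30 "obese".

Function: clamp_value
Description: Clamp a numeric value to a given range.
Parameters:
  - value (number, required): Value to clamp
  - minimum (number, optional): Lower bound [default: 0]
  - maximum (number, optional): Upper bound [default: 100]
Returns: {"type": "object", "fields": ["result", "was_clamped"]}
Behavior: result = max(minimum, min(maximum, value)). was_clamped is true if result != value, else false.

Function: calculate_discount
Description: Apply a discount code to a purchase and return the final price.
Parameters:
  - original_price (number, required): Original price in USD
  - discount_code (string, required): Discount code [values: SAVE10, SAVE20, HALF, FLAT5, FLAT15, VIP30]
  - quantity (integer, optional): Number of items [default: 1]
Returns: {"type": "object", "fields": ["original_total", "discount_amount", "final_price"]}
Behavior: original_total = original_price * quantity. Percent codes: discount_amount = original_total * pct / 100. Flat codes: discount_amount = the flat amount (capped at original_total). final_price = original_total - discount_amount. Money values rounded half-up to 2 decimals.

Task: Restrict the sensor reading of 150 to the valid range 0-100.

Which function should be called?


The task needs a function whose description is: Clamp a numeric value to a given range.
clamp_value


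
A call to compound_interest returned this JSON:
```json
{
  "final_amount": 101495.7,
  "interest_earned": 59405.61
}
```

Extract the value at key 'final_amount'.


101495.7


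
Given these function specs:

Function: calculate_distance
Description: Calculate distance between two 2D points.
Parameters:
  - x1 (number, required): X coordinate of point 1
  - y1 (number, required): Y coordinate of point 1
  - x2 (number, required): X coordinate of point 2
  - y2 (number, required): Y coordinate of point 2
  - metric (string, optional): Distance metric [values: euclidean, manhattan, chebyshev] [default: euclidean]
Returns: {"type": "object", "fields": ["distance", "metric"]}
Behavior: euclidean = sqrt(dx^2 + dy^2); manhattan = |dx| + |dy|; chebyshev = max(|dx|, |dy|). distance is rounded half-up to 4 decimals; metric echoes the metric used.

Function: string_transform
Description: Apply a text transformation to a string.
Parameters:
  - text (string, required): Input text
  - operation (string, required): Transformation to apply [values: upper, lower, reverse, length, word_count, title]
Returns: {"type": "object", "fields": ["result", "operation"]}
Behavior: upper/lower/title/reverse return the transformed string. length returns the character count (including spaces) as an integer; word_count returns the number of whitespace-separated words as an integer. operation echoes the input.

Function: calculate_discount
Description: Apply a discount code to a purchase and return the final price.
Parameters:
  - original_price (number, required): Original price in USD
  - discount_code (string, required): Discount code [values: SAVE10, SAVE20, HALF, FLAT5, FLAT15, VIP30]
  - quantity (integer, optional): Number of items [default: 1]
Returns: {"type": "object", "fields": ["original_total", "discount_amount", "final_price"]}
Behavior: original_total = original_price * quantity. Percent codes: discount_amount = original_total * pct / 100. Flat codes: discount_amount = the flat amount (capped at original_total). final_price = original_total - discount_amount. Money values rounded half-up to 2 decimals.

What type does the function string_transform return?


The string_transform spec declares Returns: {"type": "object", "fields": ["result", "operation"]}
Type:
object


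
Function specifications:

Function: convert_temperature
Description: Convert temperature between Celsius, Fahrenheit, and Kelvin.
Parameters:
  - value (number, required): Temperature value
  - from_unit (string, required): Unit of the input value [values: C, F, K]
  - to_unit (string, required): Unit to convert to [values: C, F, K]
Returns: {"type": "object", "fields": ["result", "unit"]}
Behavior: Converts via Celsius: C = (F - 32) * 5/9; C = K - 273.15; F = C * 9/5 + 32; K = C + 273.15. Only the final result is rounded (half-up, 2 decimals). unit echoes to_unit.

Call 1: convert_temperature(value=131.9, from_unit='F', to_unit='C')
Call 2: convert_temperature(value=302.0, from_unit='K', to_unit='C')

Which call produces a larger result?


Call 1:
  To C: (131.9 - 32) * 5/9 = 55.5
  Target is C: 55.5
  Round to 2 decimals: 55.5
  -> 55.5 C
Call 2:
  To C: 302 - 273.15 = 28.85
  Target is C: 28.85
  Round to 2 decimals: 28.85
  -> 28.85 C
Call 1 (55.5 C)


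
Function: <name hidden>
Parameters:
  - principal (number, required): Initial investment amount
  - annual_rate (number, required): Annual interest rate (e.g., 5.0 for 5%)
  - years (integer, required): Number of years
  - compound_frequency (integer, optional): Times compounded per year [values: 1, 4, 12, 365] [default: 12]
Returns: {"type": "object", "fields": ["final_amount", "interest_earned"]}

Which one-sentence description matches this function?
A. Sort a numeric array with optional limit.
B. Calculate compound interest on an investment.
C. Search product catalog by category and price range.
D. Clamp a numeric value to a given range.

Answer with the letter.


Parameters principal, annual_rate, years, compound_frequency and return ["final_amount", "interest_earned"] fit: Calculate compound interest on an investment.
B


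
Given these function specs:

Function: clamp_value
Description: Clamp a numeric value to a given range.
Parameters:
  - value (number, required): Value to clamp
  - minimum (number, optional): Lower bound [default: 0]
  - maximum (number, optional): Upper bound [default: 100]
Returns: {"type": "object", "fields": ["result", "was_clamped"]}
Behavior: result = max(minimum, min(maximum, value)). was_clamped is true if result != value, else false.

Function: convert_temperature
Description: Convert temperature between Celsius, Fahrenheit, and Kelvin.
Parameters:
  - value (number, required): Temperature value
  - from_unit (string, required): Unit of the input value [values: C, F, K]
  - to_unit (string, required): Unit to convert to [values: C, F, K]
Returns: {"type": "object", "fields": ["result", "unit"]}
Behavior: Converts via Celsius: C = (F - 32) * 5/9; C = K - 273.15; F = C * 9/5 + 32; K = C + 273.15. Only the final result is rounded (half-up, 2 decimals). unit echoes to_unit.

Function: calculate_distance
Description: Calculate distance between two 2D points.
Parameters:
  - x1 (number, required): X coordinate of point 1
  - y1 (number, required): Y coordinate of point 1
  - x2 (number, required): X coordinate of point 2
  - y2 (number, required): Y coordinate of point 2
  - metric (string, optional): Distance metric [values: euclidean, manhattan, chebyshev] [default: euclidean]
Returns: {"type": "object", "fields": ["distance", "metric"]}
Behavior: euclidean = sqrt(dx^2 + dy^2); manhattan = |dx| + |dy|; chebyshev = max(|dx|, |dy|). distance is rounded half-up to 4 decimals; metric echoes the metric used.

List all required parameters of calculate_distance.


Parameters of calculate_distance and their required/optional flag:
  x1: required
  y1: required
  x2: required
  y2: required
  metric: optional
x1, x2, y1, y2


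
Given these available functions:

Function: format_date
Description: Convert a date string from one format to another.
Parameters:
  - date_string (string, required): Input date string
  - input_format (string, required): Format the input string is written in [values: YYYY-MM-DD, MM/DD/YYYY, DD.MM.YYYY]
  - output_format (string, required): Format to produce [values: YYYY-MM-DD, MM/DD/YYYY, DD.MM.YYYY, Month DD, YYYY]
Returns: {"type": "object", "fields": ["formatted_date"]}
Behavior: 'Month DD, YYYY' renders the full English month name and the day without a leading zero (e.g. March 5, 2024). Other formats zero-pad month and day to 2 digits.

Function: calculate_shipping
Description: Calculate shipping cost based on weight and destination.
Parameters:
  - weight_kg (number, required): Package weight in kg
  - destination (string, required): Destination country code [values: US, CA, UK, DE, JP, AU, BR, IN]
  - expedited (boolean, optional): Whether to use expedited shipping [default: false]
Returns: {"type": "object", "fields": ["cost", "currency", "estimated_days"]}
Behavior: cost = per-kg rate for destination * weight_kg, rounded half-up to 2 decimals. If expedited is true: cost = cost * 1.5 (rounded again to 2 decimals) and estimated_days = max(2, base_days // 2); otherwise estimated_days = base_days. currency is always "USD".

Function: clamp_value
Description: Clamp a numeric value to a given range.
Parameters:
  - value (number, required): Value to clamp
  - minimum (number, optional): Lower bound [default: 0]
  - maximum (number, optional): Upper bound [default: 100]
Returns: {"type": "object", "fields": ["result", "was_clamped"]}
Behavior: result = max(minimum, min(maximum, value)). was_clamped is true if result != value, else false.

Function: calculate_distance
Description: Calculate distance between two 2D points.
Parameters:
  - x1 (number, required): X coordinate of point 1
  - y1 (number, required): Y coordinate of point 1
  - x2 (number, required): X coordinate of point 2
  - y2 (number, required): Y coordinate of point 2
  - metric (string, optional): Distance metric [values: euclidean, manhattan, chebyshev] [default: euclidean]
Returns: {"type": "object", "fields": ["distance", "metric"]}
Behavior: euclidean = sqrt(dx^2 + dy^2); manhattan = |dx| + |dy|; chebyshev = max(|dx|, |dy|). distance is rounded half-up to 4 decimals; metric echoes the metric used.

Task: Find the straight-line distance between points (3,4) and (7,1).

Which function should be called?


The task needs a function whose description is: Calculate distance between two 2D points.
calculate_distance


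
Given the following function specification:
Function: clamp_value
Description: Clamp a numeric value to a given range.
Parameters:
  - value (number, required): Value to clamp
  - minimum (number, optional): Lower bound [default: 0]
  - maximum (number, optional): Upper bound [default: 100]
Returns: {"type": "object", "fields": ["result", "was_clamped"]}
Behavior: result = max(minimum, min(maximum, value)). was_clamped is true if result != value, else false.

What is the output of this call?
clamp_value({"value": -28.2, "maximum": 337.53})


Defaults applied: minimum=0
result = max(0, min(337.53, -28.2)) = max(0, -28.2) = 0
was_clamped = (0 != -28.2) = true
Output:
{"result": 0, "was_clamped": true}


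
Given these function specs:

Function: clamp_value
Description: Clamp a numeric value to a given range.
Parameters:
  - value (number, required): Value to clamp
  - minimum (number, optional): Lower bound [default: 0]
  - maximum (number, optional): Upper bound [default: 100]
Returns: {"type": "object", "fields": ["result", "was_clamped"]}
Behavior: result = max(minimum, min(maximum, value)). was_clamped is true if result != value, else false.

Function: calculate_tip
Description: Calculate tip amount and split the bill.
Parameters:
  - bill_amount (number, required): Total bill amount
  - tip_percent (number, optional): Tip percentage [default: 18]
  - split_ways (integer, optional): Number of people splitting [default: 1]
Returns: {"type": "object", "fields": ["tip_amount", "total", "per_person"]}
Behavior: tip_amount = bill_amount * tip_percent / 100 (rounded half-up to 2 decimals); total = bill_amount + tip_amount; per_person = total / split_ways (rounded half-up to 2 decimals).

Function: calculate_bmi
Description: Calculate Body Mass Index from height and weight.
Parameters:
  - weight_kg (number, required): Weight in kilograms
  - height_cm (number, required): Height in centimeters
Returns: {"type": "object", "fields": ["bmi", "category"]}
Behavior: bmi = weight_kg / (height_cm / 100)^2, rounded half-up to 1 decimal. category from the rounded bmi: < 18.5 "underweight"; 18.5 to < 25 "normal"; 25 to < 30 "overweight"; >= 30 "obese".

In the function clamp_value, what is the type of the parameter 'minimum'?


The clamp_value spec declares:
  - minimum (number, optional): Lower bound [default: 0]
Type:
number


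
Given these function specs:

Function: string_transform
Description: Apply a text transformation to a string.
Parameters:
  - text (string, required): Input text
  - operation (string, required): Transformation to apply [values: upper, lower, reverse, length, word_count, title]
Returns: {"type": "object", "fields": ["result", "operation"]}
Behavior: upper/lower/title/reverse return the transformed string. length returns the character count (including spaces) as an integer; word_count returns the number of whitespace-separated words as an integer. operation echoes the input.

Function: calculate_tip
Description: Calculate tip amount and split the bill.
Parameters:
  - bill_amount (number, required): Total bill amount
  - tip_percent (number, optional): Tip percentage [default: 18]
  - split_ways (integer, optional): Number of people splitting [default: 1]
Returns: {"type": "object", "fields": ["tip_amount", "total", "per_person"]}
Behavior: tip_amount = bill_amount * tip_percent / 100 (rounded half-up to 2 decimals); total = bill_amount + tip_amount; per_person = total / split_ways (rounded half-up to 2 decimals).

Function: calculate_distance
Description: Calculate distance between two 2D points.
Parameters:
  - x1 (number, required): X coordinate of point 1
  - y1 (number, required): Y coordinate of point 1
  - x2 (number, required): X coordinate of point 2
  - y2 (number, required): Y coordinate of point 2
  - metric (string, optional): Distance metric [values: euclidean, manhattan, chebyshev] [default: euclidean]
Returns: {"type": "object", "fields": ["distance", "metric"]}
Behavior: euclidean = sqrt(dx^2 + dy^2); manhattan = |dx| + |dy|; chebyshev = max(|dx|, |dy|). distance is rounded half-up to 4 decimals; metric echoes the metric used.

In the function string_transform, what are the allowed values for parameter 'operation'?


The string_transform spec declares:
  - operation (string, required): Transformation to apply [values: upper, lower, reverse, length, word_count, title]
Allowed values:
upper, lower, reverse, length, word_count, title


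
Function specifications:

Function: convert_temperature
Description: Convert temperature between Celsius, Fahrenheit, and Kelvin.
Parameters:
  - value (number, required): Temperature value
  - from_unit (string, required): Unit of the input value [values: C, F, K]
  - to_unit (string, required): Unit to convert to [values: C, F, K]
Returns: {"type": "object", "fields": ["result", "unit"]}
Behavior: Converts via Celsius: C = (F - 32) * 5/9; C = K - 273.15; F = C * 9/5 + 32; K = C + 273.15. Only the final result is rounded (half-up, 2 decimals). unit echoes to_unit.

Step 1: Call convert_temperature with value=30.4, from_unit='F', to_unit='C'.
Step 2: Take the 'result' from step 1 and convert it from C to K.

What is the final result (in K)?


Step 1: convert_temperature(value=30.4, from_unit=F, to_unit=C)
  To C: (30.4 - 32) * 5/9 = -0.888889
  Target is C: -0.888889
  Round to 2 decimals: -0.89
  -> result = -0.89 C
Step 2: convert_temperature(value=-0.89, from_unit=C, to_unit=K)
  Input already in C: -0.89
  To K: -0.89 + 273.15 = 272.26
  Round to 2 decimals: 272.26
  -> result = 272.26 K
272.26 K


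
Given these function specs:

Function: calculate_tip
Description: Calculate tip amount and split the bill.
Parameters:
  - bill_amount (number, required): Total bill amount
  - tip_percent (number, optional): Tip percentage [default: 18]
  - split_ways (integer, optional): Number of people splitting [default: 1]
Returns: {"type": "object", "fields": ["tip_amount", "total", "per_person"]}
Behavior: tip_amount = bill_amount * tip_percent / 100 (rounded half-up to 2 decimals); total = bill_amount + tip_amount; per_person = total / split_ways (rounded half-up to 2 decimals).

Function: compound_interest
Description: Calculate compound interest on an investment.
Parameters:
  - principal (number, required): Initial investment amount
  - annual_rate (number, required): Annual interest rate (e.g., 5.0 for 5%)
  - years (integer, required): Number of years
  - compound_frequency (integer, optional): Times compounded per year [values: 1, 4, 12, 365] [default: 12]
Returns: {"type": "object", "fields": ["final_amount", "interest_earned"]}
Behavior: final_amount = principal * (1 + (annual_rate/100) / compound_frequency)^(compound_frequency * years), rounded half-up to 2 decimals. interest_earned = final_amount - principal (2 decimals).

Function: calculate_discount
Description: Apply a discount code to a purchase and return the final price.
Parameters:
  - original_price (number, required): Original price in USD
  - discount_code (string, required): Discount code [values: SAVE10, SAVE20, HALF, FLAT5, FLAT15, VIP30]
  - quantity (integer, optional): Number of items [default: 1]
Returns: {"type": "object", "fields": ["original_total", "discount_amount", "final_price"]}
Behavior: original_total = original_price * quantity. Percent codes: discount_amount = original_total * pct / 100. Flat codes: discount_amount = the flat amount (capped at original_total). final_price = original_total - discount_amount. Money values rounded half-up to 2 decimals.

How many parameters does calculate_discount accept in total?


Parameters of calculate_discount: original_price (required), discount_code (required), quantity (optional)
Total:
3


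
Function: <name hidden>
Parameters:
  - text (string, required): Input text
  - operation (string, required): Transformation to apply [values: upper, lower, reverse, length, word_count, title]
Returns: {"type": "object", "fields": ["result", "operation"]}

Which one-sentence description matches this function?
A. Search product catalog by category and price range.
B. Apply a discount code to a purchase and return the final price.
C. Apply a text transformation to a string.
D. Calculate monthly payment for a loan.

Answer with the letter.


Parameters text, operation and return ["result", "operation"] fit: Apply a text transformation to a string.
C


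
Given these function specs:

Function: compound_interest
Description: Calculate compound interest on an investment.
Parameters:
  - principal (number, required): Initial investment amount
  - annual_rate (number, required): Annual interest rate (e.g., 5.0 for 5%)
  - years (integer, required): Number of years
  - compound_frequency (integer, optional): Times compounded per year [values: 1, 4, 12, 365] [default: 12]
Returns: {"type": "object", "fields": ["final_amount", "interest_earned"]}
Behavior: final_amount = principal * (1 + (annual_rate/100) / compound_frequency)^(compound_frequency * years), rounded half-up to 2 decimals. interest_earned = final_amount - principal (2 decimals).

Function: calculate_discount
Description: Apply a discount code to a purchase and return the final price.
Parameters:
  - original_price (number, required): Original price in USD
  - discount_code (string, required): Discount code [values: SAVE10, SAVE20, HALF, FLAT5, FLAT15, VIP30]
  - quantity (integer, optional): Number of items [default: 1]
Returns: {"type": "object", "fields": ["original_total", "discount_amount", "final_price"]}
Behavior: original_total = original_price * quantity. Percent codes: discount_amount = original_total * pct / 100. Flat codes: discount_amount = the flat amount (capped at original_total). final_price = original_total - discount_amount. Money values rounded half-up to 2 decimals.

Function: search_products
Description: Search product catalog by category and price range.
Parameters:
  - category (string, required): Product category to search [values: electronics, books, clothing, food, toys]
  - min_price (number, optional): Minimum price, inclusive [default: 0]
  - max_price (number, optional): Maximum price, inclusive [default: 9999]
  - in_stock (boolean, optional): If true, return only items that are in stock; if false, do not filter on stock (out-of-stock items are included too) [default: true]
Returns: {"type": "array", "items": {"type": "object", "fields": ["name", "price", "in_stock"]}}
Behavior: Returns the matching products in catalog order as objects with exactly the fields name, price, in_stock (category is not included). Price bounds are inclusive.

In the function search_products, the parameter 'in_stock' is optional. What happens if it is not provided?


The search_products spec declares:
  - in_stock (boolean, optional): If true, return only items that are in stock; if false, do not filter on stock (out-of-stock items are included too) [default: true]
It defaults to true


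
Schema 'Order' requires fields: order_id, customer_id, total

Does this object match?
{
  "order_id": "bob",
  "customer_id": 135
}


Checking required fields...
Missing: total
Invalid - missing required field 'total'


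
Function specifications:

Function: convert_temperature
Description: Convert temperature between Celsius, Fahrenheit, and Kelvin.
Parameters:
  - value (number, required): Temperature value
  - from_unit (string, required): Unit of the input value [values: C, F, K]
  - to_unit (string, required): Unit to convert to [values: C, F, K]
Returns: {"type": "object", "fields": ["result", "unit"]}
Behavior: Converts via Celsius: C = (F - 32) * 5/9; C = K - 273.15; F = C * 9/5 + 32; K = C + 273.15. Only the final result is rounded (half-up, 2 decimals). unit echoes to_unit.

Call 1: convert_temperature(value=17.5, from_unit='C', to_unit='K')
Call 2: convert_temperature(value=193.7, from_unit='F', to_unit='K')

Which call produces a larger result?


Call 1:
  Input already in C: 17.5
  To K: 17.5 + 273.15 = 290.65
  Round to 2 decimals: 290.65
  -> 290.65 K
Call 2:
  To C: (193.7 - 32) * 5/9 = 89.833333
  To K: 89.833333 + 273.15 = 362.983333
  Round to 2 decimals: 362.98
  -> 362.98 K
Call 2 (362.98 K)


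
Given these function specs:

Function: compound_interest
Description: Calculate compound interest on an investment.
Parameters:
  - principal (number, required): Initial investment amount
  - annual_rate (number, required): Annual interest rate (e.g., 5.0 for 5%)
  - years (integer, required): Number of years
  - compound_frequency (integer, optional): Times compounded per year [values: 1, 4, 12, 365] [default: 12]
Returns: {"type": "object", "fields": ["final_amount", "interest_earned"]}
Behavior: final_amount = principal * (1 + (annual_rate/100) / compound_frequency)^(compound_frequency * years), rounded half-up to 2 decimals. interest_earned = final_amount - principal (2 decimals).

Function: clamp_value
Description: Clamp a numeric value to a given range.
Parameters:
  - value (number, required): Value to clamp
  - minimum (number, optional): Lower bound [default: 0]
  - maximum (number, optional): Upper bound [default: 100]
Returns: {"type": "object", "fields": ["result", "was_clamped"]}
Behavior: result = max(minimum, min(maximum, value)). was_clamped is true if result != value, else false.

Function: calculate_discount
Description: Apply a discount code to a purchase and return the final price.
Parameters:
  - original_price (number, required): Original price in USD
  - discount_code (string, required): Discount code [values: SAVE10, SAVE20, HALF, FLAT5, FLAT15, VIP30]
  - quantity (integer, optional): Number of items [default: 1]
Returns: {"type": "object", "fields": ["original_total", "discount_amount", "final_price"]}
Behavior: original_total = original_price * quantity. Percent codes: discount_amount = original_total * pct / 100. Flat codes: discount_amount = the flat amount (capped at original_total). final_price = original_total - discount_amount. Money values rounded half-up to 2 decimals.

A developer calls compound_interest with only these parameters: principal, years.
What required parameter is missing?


Required parameters: principal, annual_rate, years
Provided: principal, years
Missing: annual_rate
annual_rate


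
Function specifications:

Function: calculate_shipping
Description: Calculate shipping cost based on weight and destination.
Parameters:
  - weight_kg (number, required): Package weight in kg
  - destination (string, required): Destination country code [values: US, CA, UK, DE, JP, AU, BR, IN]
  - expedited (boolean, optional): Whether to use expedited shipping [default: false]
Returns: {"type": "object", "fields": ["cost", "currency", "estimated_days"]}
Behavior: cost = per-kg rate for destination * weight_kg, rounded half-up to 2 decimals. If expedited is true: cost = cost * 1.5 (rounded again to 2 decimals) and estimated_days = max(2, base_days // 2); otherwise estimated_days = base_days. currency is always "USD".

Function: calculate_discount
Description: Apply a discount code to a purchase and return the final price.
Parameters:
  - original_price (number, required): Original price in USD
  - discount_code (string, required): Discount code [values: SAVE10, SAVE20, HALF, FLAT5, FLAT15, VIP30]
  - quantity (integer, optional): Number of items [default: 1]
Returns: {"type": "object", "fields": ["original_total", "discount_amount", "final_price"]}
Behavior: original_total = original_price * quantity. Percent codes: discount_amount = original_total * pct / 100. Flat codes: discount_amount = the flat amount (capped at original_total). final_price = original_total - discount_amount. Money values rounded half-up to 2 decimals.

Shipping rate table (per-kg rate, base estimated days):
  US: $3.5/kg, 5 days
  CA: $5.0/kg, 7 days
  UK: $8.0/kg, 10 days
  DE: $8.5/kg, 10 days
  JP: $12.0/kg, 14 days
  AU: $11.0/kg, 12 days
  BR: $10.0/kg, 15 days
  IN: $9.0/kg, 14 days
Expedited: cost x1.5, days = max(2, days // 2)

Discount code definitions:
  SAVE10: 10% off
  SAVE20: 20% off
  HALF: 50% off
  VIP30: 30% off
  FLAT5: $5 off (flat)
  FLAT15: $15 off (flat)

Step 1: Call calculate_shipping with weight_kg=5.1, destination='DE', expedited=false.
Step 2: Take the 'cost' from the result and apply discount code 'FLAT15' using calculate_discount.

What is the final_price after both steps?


Step 1: calculate_shipping(weight_kg=5.1, destination=DE, expedited=false)
  Rate for DE: $8.5/kg, base 10 days
  cost = 8.5 * 5.1 = 43.35 -> 43.35
  expedited not set/false: estimated_days = 10
  -> cost = 43.35 USD
Step 2: calculate_discount(original_price=43.35, discount_code=FLAT15, quantity=1)
  original_total = 43.35 * 1 = 43.35
  FLAT15 = $15 flat: discount_amount = min(15.00, 43.35) = 15.00
  final_price = 43.35 - 15.00 = 28.35
  -> final_price = 28.35
$28.35


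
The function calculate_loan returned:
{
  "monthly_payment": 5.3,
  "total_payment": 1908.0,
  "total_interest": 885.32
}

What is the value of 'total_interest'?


885.32


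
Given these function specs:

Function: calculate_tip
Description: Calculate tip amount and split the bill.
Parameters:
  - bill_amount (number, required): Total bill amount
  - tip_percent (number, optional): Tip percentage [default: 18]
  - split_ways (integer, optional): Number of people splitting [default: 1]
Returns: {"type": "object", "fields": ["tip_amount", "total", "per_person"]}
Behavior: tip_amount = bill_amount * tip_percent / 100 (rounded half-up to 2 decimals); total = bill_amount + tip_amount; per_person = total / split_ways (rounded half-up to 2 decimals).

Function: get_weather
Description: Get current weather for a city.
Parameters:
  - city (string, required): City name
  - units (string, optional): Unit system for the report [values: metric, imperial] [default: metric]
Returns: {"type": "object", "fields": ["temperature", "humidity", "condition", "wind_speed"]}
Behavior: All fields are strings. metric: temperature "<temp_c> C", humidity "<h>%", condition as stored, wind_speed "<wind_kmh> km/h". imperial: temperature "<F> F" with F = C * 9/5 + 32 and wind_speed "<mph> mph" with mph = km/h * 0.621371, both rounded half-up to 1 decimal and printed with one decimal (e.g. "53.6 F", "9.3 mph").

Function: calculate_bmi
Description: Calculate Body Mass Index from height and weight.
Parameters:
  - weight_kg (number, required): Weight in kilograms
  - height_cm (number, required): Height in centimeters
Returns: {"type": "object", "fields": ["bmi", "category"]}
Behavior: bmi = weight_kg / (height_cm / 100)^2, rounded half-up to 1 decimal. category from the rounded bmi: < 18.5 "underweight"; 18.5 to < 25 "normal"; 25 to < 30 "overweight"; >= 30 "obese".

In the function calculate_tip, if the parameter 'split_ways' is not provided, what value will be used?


The calculate_tip spec declares:
  - split_ways (integer, optional): Number of people splitting [default: 1]
Default:
1


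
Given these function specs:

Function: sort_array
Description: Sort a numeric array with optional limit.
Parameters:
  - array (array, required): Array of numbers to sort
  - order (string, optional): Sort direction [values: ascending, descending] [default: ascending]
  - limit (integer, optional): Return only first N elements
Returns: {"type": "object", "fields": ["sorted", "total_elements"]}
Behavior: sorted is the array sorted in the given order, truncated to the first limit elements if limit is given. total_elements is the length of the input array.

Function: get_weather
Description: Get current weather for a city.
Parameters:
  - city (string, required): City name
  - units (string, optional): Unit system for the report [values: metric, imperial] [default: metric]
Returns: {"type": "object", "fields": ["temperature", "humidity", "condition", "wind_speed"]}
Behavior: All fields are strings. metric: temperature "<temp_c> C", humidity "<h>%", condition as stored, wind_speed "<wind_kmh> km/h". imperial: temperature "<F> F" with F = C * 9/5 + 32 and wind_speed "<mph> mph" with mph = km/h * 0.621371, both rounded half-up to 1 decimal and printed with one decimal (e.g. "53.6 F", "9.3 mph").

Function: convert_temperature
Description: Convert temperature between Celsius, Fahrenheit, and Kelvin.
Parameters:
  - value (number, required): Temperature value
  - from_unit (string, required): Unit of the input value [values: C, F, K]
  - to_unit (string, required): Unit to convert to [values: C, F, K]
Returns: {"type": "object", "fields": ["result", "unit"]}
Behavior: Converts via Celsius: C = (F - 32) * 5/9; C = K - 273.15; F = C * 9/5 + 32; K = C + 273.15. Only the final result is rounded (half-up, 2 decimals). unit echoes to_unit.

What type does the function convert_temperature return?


The convert_temperature spec declares Returns: {"type": "object", "fields": ["result", "unit"]}
Type:
object


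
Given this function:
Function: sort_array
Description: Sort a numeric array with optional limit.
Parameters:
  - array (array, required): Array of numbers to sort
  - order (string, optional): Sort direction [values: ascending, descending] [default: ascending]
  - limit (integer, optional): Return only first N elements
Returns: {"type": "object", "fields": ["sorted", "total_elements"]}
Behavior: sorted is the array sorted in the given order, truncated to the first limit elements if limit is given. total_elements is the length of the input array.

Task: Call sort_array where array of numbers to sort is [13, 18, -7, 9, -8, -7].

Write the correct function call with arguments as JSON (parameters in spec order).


Mapping each described value to its parameter name:
  'Array of numbers to sort' -> array = [13, 18, -7, 9, -8, -7]
sort_array({"array": [13, 18, -7, 9, -8, -7]})


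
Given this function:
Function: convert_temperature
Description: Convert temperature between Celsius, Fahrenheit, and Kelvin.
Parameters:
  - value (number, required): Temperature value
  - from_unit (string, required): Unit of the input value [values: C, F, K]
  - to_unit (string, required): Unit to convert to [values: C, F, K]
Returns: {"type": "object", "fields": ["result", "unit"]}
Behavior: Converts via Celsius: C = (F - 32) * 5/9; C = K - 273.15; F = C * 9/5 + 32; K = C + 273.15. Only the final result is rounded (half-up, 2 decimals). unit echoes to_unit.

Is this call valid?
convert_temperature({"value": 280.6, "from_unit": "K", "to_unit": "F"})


Checking all required parameters present and types match... All valid.
Valid


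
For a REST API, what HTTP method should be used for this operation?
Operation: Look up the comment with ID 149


GET = read, POST = create, PUT = update/replace, DELETE = remove
This operation is a read.
GET


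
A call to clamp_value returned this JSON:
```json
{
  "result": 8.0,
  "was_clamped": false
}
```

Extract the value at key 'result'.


8.0


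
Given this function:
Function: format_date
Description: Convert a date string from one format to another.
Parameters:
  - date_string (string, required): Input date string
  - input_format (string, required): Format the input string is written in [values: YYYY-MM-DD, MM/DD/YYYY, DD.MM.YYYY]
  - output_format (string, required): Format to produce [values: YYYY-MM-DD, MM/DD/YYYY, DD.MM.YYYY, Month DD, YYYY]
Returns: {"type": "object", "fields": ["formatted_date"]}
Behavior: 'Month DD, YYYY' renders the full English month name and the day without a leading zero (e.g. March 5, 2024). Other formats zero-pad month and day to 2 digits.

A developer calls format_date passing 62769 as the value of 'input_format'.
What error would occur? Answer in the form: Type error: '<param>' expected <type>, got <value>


Spec: 'input_format' is declared as string; 62769 is an integer.
Type error: 'input_format' expected string, got 62769


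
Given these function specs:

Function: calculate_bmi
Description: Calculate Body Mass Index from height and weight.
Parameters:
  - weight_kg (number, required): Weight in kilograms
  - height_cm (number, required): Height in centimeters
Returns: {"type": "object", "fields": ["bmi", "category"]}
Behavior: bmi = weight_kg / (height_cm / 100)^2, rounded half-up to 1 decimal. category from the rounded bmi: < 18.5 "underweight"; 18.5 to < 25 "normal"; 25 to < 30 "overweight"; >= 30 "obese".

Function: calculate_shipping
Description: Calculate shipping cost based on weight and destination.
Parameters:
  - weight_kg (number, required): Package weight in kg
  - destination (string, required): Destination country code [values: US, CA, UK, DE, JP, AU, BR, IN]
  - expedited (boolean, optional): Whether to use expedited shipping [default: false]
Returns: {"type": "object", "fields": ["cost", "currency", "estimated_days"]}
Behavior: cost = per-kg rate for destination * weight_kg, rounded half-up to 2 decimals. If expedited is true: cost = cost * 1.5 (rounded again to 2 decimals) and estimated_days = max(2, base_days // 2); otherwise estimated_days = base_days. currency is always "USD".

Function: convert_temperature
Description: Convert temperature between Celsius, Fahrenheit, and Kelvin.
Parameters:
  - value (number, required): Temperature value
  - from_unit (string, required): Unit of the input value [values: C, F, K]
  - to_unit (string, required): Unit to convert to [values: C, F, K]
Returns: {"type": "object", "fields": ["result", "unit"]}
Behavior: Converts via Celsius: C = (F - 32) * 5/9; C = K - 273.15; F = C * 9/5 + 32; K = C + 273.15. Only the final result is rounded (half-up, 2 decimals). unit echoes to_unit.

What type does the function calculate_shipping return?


The calculate_shipping spec declares Returns: {"type": "object", "fields": ["cost", "currency", "estimated_days"]}
Type:
object
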